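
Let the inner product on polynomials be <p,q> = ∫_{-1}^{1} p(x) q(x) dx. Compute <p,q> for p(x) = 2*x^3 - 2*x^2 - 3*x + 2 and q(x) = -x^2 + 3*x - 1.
<p,q> = -34/5

Expand the product: p(x)·q(x) = -2*x^5 + 8*x^4 - 5*x^3 - 9*x^2 + 9*x - 2.
∫_{-1}^{1} of each monomial x^k gives [2/(k+1) if k even, 0 if k odd]. Integrating term-by-term (or equivalently evaluating the antiderivative F(x) = -x^6/3 + 8*x^5/5 - 5*x^4/4 - 3*x^3 + 9*x^2/2 - 2*x at the endpoints):
  F(1) − F(−1) = -29/60 − (379/60) = -34/5.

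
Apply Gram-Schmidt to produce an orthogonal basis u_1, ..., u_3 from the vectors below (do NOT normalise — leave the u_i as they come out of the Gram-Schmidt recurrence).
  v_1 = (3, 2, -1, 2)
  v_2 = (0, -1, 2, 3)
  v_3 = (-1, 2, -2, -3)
Orthogonal basis:
  u_1 = (3, 2, -1, 2)
  u_2 = (-1/3, -11/9, 19/9, 25/9)
  u_3 = (-53/62, 32/31, 5/62, 9/31)

Apply the Gram-Schmidt recurrence
  u_1 = v_1
  u_i = v_i − Σ_{j<i} ((v_i · u_j) / (u_j · u_j)) · u_j.

Step by step this gives:
  u_1 = (3, 2, -1, 2)
  u_2 = (-1/3, -11/9, 19/9, 25/9)
  u_3 = (-53/62, 32/31, 5/62, 9/31)

Orthogonality check:
  u_2 · u_1 = 0 (should be 0)
  u_3 · u_1 = 0 (should be 0)
  u_3 · u_2 = 0 (should be 0)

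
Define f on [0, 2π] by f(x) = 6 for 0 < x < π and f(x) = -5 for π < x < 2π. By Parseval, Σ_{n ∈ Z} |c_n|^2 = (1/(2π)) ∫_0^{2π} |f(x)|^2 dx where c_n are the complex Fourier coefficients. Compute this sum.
Σ |c_n|^2 = 61/2

Parseval equates the L^2 energy of f (normalised by 1/(2π)) with the ℓ^2 sum of its Fourier coefficients: (1/(2π)) ∫_0^{2π} |f|^2 = Σ |c_n|^2.
Compute the left side: (1/(2π)) [∫_0^π 6^2 dx + ∫_π^{2π} (-5)^2 dx] = (1/(2π)) · (36π + 25π) = (36 + 25)/2 = 61/2.
So Σ_{n ∈ Z} |c_n|^2 = 61/2.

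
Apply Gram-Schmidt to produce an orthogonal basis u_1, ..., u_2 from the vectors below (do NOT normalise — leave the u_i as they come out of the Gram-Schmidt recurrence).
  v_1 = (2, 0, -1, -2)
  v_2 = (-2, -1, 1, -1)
Orthogonal basis:
  u_1 = (2, 0, -1, -2)
  u_2 = (-4/3, -1, 2/3, -5/3)

Apply the Gram-Schmidt recurrence
  u_1 = v_1
  u_i = v_i − Σ_{j<i} ((v_i · u_j) / (u_j · u_j)) · u_j.

Step by step this gives:
  u_1 = (2, 0, -1, -2)
  u_2 = (-4/3, -1, 2/3, -5/3)

Orthogonality check:
  u_2 · u_1 = 0 (should be 0)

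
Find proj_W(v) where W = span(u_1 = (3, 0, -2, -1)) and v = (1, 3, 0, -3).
proj_W(v) = (9/7, 0, -6/7, -3/7)

Set up U = [u_1 | ... | u_1] ∈ R^(4×1). The projector onto W = col(U) is P = U (U^T U)^(-1) U^T.
Compute U^T U =
  [14],
and U^T v = (6).
Solve U^T U · c = U^T v for the coefficients: c = (3/7). The projection is proj_W(v) = U c.
Check: (v - proj_W(v)) · u_1 = 0  (should be 0).
Result: proj_W(v) = (9/7, 0, -6/7, -3/7).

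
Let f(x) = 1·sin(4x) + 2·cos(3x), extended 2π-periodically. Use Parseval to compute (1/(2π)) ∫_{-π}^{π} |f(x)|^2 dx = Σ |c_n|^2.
Σ |c_n|^2 = 5/2

Expand |f|^2 and use orthogonality of {sin(nx), cos(mx)} on [-π, π]:
  ∫_{-π}^{π} sin(nx)^2 dx = π, ∫ cos(mx)^2 dx = π, and cross terms integrate to 0.
So ∫_{-π}^{π} f(x)^2 dx = 1^2 · π + 2^2 · π = (1 + 4)π.
Divide by 2π: (1 + 4)/2 = 5/2.
By Parseval, this equals Σ |c_n|^2.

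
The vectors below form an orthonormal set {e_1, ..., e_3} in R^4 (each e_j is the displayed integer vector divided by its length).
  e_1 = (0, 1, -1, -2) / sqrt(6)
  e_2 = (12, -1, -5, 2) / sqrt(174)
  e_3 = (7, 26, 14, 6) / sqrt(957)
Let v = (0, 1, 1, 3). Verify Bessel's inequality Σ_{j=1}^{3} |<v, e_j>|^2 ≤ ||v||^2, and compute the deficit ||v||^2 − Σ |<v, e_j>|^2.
Σ |<v, e_j>|^2 = 314/33; ||v||^2 = 11; deficit = 49/33

Write each e_j = u_j / sqrt(<u_j, u_j>) where u_j is the displayed integer vector. Then <v, e_j> = <v, u_j> / sqrt(<u_j, u_j>), so |<v, e_j>|^2 = <v, u_j>^2 / <u_j, u_j>.
Coefficients: <v, e_1> = -6/sqrt(6), <v, e_2> = 0/sqrt(174), <v, e_3> = 58/sqrt(957).
Square and sum: Σ |<v, e_j>|^2 = 314/33.
Compute ||v||^2 = v·v = 11.
Deficit = 11 − 314/33 = 49/33 ≥ 0, confirming Bessel's inequality. (The deficit equals ||v − Σ <v,e_j> e_j||^2, the squared distance from v to span{e_j}.)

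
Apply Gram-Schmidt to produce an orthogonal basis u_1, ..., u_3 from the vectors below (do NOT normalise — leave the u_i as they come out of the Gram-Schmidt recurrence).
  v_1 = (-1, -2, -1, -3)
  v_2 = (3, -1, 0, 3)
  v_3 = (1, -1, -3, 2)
Orthogonal basis:
  u_1 = (-1, -2, -1, -3)
  u_2 = (7/3, -7/3, -2/3, 1)
  u_3 = (-143/185, 69/185, -493/185, 166/185)

Apply the Gram-Schmidt recurrence
  u_1 = v_1
  u_i = v_i − Σ_{j<i} ((v_i · u_j) / (u_j · u_j)) · u_j.

Step by step this gives:
  u_1 = (-1, -2, -1, -3)
  u_2 = (7/3, -7/3, -2/3, 1)
  u_3 = (-143/185, 69/185, -493/185, 166/185)

Orthogonality check:
  u_2 · u_1 = 0 (should be 0)
  u_3 · u_1 = 0 (should be 0)
  u_3 · u_2 = 0 (should be 0)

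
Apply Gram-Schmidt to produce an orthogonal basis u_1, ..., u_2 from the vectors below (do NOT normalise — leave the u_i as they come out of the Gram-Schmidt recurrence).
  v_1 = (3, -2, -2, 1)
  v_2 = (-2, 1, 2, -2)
Orthogonal basis:
  u_1 = (3, -2, -2, 1)
  u_2 = (1/3, -5/9, 4/9, -11/9)

Apply the Gram-Schmidt recurrence
  u_1 = v_1
  u_i = v_i − Σ_{j<i} ((v_i · u_j) / (u_j · u_j)) · u_j.

Step by step this gives:
  u_1 = (3, -2, -2, 1)
  u_2 = (1/3, -5/9, 4/9, -11/9)

Orthogonality check:
  u_2 · u_1 = 0 (should be 0)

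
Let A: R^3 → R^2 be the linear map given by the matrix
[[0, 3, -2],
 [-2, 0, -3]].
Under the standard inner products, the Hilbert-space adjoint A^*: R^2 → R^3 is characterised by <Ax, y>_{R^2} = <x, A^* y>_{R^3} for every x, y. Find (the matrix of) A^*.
A^* = A^T =
[[0, -2],
 [3, 0],
 [-2, -3]]

For real matrices with standard dot products, the defining identity <Ax, y> = <x, A^* y> gives (Ax)^T y = x^T (A^*) y, i.e. x^T A^T y = x^T (A^*) y. Since this holds for all x, y, we must have A^* = A^T. Therefore
A^* =
[[0, -2],
 [3, 0],
 [-2, -3]].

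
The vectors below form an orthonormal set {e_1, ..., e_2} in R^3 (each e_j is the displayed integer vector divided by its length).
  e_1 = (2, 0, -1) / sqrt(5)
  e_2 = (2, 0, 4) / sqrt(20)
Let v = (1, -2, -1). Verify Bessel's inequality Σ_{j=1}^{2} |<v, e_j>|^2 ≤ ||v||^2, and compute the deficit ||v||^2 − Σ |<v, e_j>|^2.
Σ |<v, e_j>|^2 = 2; ||v||^2 = 6; deficit = 4

Write each e_j = u_j / sqrt(<u_j, u_j>) where u_j is the displayed integer vector. Then <v, e_j> = <v, u_j> / sqrt(<u_j, u_j>), so |<v, e_j>|^2 = <v, u_j>^2 / <u_j, u_j>.
Coefficients: <v, e_1> = 3/sqrt(5), <v, e_2> = -2/sqrt(20).
Square and sum: Σ |<v, e_j>|^2 = 2.
Compute ||v||^2 = v·v = 6.
Deficit = 6 − 2 = 4 ≥ 0, confirming Bessel's inequality. (The deficit equals ||v − Σ <v,e_j> e_j||^2, the squared distance from v to span{e_j}.)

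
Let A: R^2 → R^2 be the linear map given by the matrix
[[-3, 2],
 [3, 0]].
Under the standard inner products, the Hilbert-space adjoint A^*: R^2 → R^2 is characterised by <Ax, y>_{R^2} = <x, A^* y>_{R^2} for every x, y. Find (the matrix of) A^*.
A^* = A^T =
[[-3, 3],
 [2, 0]]

For real matrices with standard dot products, the defining identity <Ax, y> = <x, A^* y> gives (Ax)^T y = x^T (A^*) y, i.e. x^T A^T y = x^T (A^*) y. Since this holds for all x, y, we must have A^* = A^T. Therefore
A^* =
[[-3, 3],
 [2, 0]].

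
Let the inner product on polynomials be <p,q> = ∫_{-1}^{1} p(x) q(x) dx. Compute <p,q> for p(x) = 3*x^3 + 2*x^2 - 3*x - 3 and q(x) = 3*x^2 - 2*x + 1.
<p,q> = -20/3

Expand the product: p(x)·q(x) = 9*x^5 - 10*x^3 - x^2 + 3*x - 3.
∫_{-1}^{1} of each monomial x^k gives [2/(k+1) if k even, 0 if k odd]. Integrating term-by-term (or equivalently evaluating the antiderivative F(x) = 3*x^6/2 - 5*x^4/2 - x^3/3 + 3*x^2/2 - 3*x at the endpoints):
  F(1) − F(−1) = -17/6 − (23/6) = -20/3.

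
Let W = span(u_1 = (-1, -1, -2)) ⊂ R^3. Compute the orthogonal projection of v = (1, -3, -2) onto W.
proj_W(v) = (-1, -1, -2)

Set up U = [u_1 | ... | u_1] ∈ R^(3×1). The projector onto W = col(U) is P = U (U^T U)^(-1) U^T.
Compute U^T U =
  [6],
and U^T v = (6).
Solve U^T U · c = U^T v for the coefficients: c = (1). The projection is proj_W(v) = U c.
Check: (v - proj_W(v)) · u_1 = 0  (should be 0).
Result: proj_W(v) = (-1, -1, -2).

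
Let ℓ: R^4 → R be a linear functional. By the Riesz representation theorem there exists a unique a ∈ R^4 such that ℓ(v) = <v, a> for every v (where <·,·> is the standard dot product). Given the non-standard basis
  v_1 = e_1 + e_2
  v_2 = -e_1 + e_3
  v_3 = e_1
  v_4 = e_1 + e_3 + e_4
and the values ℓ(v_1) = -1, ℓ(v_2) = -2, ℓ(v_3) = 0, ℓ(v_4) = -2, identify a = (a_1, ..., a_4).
a = (0, -1, -2, 0)

Write a = (a_1, ..., a_4) in the standard basis. For each basis vector v_i, ℓ(v_i) = <v_i, a> is a linear equation in the a_j's. Collect the n equations into a matrix system V a = ℓ, where row i of V is v_i (expressed in the standard basis). Since V is invertible (lower-triangular with 1s on the diagonal, up to permutation), solve by back-substitution:
  V =
[[1, 1, 0, 0],
 [-1, 0, 1, 0],
 [1, 0, 0, 0],
 [1, 0, 1, 1]]
  V a = (-1, -2, 0, -2)
Solving gives a = (0, -1, -2, 0).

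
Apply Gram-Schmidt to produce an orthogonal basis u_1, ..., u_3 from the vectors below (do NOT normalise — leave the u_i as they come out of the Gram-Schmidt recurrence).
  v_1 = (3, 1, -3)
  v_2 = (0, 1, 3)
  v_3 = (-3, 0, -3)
Orthogonal basis:
  u_1 = (3, 1, -3)
  u_2 = (24/19, 27/19, 33/19)
  u_3 = (-9/7, 27/14, -9/14)

Apply the Gram-Schmidt recurrence
  u_1 = v_1
  u_i = v_i − Σ_{j<i} ((v_i · u_j) / (u_j · u_j)) · u_j.

Step by step this gives:
  u_1 = (3, 1, -3)
  u_2 = (24/19, 27/19, 33/19)
  u_3 = (-9/7, 27/14, -9/14)

Orthogonality check:
  u_2 · u_1 = 0 (should be 0)
  u_3 · u_1 = 0 (should be 0)
  u_3 · u_2 = 0 (should be 0)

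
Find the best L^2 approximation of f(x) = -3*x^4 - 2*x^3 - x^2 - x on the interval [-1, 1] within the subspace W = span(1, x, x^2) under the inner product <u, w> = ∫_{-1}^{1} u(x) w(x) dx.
g(x) = -25*x^2/7 - 11*x/5 + 9/35

The best approximation g ∈ W is the orthogonal projection of f onto W. Writing g = a_0 + a_1 x + a_2 x^2, the coefficients solve the normal equations G · a = b where
  G_{ij} = <φ_i, φ_j> and b_i = <f, φ_i>, with φ_0 = 1, φ_1 = x, φ_2 = x^2.
G =
  [2, 0, 2/3]
  [0, 2/3, 0]
  [2/3, 0, 2/5],
b = (-28/15, -22/15, -44/35).
Solving gives a_0 = 9/35, a_1 = -11/5, a_2 = -25/7, so
  g(x) = -25*x^2/7 - 11*x/5 + 9/35.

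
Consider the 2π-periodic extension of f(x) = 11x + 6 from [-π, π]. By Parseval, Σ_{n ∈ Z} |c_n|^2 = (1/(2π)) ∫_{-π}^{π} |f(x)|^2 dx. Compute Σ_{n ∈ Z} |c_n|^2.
Σ |c_n|^2 = 121π^2/3 + 36

Expand and integrate term by term over [-π, π]:
  ∫ (11x)^2 dx = 121·(2π^3/3); ∫ 2·11·(6)·x dx = 0 (odd integrand); ∫ 6^2 dx = 36·2π.
So (1/(2π)) ∫_{-π}^{π} (11x + 6)^2 dx = 121π^2/3 + 36 = 121π^2/3 + 36.
Parseval ⇒ Σ |c_n|^2 = 121π^2/3 + 36.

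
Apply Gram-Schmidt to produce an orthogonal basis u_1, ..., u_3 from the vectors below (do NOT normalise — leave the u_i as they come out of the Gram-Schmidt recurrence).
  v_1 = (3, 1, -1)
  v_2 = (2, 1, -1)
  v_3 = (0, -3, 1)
Orthogonal basis:
  u_1 = (3, 1, -1)
  u_2 = (-2/11, 3/11, -3/11)
  u_3 = (0, -1, -1)

Apply the Gram-Schmidt recurrence
  u_1 = v_1
  u_i = v_i − Σ_{j<i} ((v_i · u_j) / (u_j · u_j)) · u_j.

Step by step this gives:
  u_1 = (3, 1, -1)
  u_2 = (-2/11, 3/11, -3/11)
  u_3 = (0, -1, -1)

Orthogonality check:
  u_2 · u_1 = 0 (should be 0)
  u_3 · u_1 = 0 (should be 0)
  u_3 · u_2 = 0 (should be 0)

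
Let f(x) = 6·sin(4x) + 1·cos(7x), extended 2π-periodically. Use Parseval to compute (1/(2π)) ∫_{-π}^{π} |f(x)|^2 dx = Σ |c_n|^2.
Σ |c_n|^2 = 37/2

Expand |f|^2 and use orthogonality of {sin(nx), cos(mx)} on [-π, π]:
  ∫_{-π}^{π} sin(nx)^2 dx = π, ∫ cos(mx)^2 dx = π, and cross terms integrate to 0.
So ∫_{-π}^{π} f(x)^2 dx = 6^2 · π + 1^2 · π = (36 + 1)π.
Divide by 2π: (36 + 1)/2 = 37/2.
By Parseval, this equals Σ |c_n|^2.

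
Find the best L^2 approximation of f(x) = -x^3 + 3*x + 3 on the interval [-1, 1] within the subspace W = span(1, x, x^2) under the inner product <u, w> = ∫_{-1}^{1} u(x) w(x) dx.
g(x) = 12*x/5 + 3

The best approximation g ∈ W is the orthogonal projection of f onto W. Writing g = a_0 + a_1 x + a_2 x^2, the coefficients solve the normal equations G · a = b where
  G_{ij} = <φ_i, φ_j> and b_i = <f, φ_i>, with φ_0 = 1, φ_1 = x, φ_2 = x^2.
G =
  [2, 0, 2/3]
  [0, 2/3, 0]
  [2/3, 0, 2/5],
b = (6, 8/5, 2).
Solving gives a_0 = 3, a_1 = 12/5, a_2 = 0, so
  g(x) = 12*x/5 + 3.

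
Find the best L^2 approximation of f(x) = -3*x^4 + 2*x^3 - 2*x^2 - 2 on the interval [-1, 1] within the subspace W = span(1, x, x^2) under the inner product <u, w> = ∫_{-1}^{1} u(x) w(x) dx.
g(x) = -32*x^2/7 + 6*x/5 - 61/35

The best approximation g ∈ W is the orthogonal projection of f onto W. Writing g = a_0 + a_1 x + a_2 x^2, the coefficients solve the normal equations G · a = b where
  G_{ij} = <φ_i, φ_j> and b_i = <f, φ_i>, with φ_0 = 1, φ_1 = x, φ_2 = x^2.
G =
  [2, 0, 2/3]
  [0, 2/3, 0]
  [2/3, 0, 2/5],
b = (-98/15, 4/5, -314/105).
Solving gives a_0 = -61/35, a_1 = 6/5, a_2 = -32/7, so
  g(x) = -32*x^2/7 + 6*x/5 - 61/35.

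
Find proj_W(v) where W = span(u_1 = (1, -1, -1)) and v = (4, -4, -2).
proj_W(v) = (10/3, -10/3, -10/3)

Set up U = [u_1 | ... | u_1] ∈ R^(3×1). The projector onto W = col(U) is P = U (U^T U)^(-1) U^T.
Compute U^T U =
  [3],
and U^T v = (10).
Solve U^T U · c = U^T v for the coefficients: c = (10/3). The projection is proj_W(v) = U c.
Check: (v - proj_W(v)) · u_1 = 0  (should be 0).
Result: proj_W(v) = (10/3, -10/3, -10/3).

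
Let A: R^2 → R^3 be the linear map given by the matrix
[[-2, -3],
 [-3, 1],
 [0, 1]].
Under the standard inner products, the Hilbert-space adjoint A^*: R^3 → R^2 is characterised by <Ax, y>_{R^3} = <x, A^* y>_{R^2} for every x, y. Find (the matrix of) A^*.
A^* = A^T =
[[-2, -3, 0],
 [-3, 1, 1]]

For real matrices with standard dot products, the defining identity <Ax, y> = <x, A^* y> gives (Ax)^T y = x^T (A^*) y, i.e. x^T A^T y = x^T (A^*) y. Since this holds for all x, y, we must have A^* = A^T. Therefore
A^* =
[[-2, -3, 0],
 [-3, 1, 1]].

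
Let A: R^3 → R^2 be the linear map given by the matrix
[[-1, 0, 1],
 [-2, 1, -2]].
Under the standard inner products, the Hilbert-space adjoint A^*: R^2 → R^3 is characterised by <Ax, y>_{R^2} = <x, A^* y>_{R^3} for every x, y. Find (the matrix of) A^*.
A^* = A^T =
[[-1, -2],
 [0, 1],
 [1, -2]]

For real matrices with standard dot products, the defining identity <Ax, y> = <x, A^* y> gives (Ax)^T y = x^T (A^*) y, i.e. x^T A^T y = x^T (A^*) y. Since this holds for all x, y, we must have A^* = A^T. Therefore
A^* =
[[-1, -2],
 [0, 1],
 [1, -2]].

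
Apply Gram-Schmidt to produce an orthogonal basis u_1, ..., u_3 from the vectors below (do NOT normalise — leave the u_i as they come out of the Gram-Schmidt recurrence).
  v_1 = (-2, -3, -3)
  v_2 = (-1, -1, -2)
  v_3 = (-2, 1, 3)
Orthogonal basis:
  u_1 = (-2, -3, -3)
  u_2 = (0, 1/2, -1/2)
  u_3 = (-30/11, 10/11, 10/11)

Apply the Gram-Schmidt recurrence
  u_1 = v_1
  u_i = v_i − Σ_{j<i} ((v_i · u_j) / (u_j · u_j)) · u_j.

Step by step this gives:
  u_1 = (-2, -3, -3)
  u_2 = (0, 1/2, -1/2)
  u_3 = (-30/11, 10/11, 10/11)

Orthogonality check:
  u_2 · u_1 = 0 (should be 0)
  u_3 · u_1 = 0 (should be 0)
  u_3 · u_2 = 0 (should be 0)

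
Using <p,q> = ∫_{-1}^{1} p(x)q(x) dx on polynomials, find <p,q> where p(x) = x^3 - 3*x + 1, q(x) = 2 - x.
<p,q> = 28/5

Expand the product: p(x)·q(x) = -x^4 + 2*x^3 + 3*x^2 - 7*x + 2.
∫_{-1}^{1} of each monomial x^k gives [2/(k+1) if k even, 0 if k odd]. Integrating term-by-term (or equivalently evaluating the antiderivative F(x) = -x^5/5 + x^4/2 + x^3 - 7*x^2/2 + 2*x at the endpoints):
  F(1) − F(−1) = -1/5 − (-29/5) = 28/5.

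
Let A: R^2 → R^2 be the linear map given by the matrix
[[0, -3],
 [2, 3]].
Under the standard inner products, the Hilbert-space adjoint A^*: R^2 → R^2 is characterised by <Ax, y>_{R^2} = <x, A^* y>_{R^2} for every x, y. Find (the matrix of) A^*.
A^* = A^T =
[[0, 2],
 [-3, 3]]

For real matrices with standard dot products, the defining identity <Ax, y> = <x, A^* y> gives (Ax)^T y = x^T (A^*) y, i.e. x^T A^T y = x^T (A^*) y. Since this holds for all x, y, we must have A^* = A^T. Therefore
A^* =
[[0, 2],
 [-3, 3]].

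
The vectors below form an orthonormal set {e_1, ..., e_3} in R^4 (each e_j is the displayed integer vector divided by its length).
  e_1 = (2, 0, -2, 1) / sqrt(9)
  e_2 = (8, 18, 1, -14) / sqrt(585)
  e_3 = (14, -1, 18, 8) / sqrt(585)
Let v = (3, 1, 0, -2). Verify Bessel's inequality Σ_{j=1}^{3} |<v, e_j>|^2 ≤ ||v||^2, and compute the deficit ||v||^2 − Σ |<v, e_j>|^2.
Σ |<v, e_j>|^2 = 101/9; ||v||^2 = 14; deficit = 25/9

Write each e_j = u_j / sqrt(<u_j, u_j>) where u_j is the displayed integer vector. Then <v, e_j> = <v, u_j> / sqrt(<u_j, u_j>), so |<v, e_j>|^2 = <v, u_j>^2 / <u_j, u_j>.
Coefficients: <v, e_1> = 4/sqrt(9), <v, e_2> = 70/sqrt(585), <v, e_3> = 25/sqrt(585).
Square and sum: Σ |<v, e_j>|^2 = 101/9.
Compute ||v||^2 = v·v = 14.
Deficit = 14 − 101/9 = 25/9 ≥ 0, confirming Bessel's inequality. (The deficit equals ||v − Σ <v,e_j> e_j||^2, the squared distance from v to span{e_j}.)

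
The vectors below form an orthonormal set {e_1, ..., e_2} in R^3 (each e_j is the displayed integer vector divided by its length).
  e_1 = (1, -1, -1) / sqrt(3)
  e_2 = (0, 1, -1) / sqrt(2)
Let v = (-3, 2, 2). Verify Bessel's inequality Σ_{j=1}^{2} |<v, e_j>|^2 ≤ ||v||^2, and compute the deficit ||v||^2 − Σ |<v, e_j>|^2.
Σ |<v, e_j>|^2 = 49/3; ||v||^2 = 17; deficit = 2/3

Write each e_j = u_j / sqrt(<u_j, u_j>) where u_j is the displayed integer vector. Then <v, e_j> = <v, u_j> / sqrt(<u_j, u_j>), so |<v, e_j>|^2 = <v, u_j>^2 / <u_j, u_j>.
Coefficients: <v, e_1> = -7/sqrt(3), <v, e_2> = 0/sqrt(2).
Square and sum: Σ |<v, e_j>|^2 = 49/3.
Compute ||v||^2 = v·v = 17.
Deficit = 17 − 49/3 = 2/3 ≥ 0, confirming Bessel's inequality. (The deficit equals ||v − Σ <v,e_j> e_j||^2, the squared distance from v to span{e_j}.)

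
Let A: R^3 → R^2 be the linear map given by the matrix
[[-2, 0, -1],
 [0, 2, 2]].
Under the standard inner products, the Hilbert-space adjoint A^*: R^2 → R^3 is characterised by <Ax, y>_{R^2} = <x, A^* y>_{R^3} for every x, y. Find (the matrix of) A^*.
A^* = A^T =
[[-2, 0],
 [0, 2],
 [-1, 2]]

For real matrices with standard dot products, the defining identity <Ax, y> = <x, A^* y> gives (Ax)^T y = x^T (A^*) y, i.e. x^T A^T y = x^T (A^*) y. Since this holds for all x, y, we must have A^* = A^T. Therefore
A^* =
[[-2, 0],
 [0, 2],
 [-1, 2]].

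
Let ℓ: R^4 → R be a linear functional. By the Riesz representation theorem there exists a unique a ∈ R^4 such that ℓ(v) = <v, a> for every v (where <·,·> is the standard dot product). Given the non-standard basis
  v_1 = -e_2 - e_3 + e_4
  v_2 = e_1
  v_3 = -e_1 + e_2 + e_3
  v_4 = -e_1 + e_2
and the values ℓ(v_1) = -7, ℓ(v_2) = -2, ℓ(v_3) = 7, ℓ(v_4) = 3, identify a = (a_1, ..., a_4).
a = (-2, 1, 4, -2)

Write a = (a_1, ..., a_4) in the standard basis. For each basis vector v_i, ℓ(v_i) = <v_i, a> is a linear equation in the a_j's. Collect the n equations into a matrix system V a = ℓ, where row i of V is v_i (expressed in the standard basis). Since V is invertible (lower-triangular with 1s on the diagonal, up to permutation), solve by back-substitution:
  V =
[[0, -1, -1, 1],
 [1, 0, 0, 0],
 [-1, 1, 1, 0],
 [-1, 1, 0, 0]]
  V a = (-7, -2, 7, 3)
Solving gives a = (-2, 1, 4, -2).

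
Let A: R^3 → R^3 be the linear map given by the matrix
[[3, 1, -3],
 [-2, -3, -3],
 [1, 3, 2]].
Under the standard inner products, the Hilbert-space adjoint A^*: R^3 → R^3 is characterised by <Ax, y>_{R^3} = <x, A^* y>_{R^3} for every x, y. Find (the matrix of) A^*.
A^* = A^T =
[[3, -2, 1],
 [1, -3, 3],
 [-3, -3, 2]]

For real matrices with standard dot products, the defining identity <Ax, y> = <x, A^* y> gives (Ax)^T y = x^T (A^*) y, i.e. x^T A^T y = x^T (A^*) y. Since this holds for all x, y, we must have A^* = A^T. Therefore
A^* =
[[3, -2, 1],
 [1, -3, 3],
 [-3, -3, 2]].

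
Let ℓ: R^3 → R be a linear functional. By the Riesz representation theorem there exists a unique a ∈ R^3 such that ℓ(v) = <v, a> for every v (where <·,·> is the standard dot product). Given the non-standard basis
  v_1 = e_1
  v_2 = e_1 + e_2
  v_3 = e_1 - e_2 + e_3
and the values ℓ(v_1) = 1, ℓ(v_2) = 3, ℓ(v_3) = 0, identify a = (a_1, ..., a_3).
a = (1, 2, 1)

Write a = (a_1, ..., a_3) in the standard basis. For each basis vector v_i, ℓ(v_i) = <v_i, a> is a linear equation in the a_j's. Collect the n equations into a matrix system V a = ℓ, where row i of V is v_i (expressed in the standard basis). Since V is invertible (lower-triangular with 1s on the diagonal, up to permutation), solve by back-substitution:
  V =
[[1, 0, 0],
 [1, 1, 0],
 [1, -1, 1]]
  V a = (1, 3, 0)
Solving gives a = (1, 2, 1).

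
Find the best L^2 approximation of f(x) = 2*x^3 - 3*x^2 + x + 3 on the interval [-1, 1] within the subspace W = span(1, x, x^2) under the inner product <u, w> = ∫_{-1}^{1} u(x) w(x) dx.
g(x) = -3*x^2 + 11*x/5 + 3

The best approximation g ∈ W is the orthogonal projection of f onto W. Writing g = a_0 + a_1 x + a_2 x^2, the coefficients solve the normal equations G · a = b where
  G_{ij} = <φ_i, φ_j> and b_i = <f, φ_i>, with φ_0 = 1, φ_1 = x, φ_2 = x^2.
G =
  [2, 0, 2/3]
  [0, 2/3, 0]
  [2/3, 0, 2/5],
b = (4, 22/15, 4/5).
Solving gives a_0 = 3, a_1 = 11/5, a_2 = -3, so
  g(x) = -3*x^2 + 11*x/5 + 3.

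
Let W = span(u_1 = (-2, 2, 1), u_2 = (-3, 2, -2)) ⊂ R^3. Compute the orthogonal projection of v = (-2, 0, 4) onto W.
proj_W(v) = (-58/89, 140/89, 316/89)

Set up U = [u_1 | ... | u_2] ∈ R^(3×2). The projector onto W = col(U) is P = U (U^T U)^(-1) U^T.
Compute U^T U =
  [9, 8]
  [8, 17],
and U^T v = (8, -2).
Solve U^T U · c = U^T v for the coefficients: c = (152/89, -82/89). The projection is proj_W(v) = U c.
Check: (v - proj_W(v)) · u_1 = 0  (should be 0).
Check: (v - proj_W(v)) · u_2 = 0  (should be 0).
Result: proj_W(v) = (-58/89, 140/89, 316/89).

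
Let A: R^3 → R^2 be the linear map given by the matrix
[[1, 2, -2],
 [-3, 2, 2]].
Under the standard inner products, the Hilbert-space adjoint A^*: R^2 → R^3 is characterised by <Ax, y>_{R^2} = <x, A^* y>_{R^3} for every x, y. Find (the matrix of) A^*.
A^* = A^T =
[[1, -3],
 [2, 2],
 [-2, 2]]

For real matrices with standard dot products, the defining identity <Ax, y> = <x, A^* y> gives (Ax)^T y = x^T (A^*) y, i.e. x^T A^T y = x^T (A^*) y. Since this holds for all x, y, we must have A^* = A^T. Therefore
A^* =
[[1, -3],
 [2, 2],
 [-2, 2]].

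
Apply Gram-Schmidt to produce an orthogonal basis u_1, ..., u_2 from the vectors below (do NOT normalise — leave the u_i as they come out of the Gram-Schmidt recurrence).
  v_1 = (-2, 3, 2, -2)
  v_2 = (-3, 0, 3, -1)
Orthogonal basis:
  u_1 = (-2, 3, 2, -2)
  u_2 = (-5/3, -2, 5/3, 1/3)

Apply the Gram-Schmidt recurrence
  u_1 = v_1
  u_i = v_i − Σ_{j<i} ((v_i · u_j) / (u_j · u_j)) · u_j.

Step by step this gives:
  u_1 = (-2, 3, 2, -2)
  u_2 = (-5/3, -2, 5/3, 1/3)

Orthogonality check:
  u_2 · u_1 = 0 (should be 0)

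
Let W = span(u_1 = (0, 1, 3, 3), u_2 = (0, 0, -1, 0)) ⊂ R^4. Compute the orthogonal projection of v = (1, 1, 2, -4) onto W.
proj_W(v) = (0, -11/10, 2, -33/10)

Set up U = [u_1 | ... | u_2] ∈ R^(4×2). The projector onto W = col(U) is P = U (U^T U)^(-1) U^T.
Compute U^T U =
  [19, -3]
  [-3, 1],
and U^T v = (-5, -2).
Solve U^T U · c = U^T v for the coefficients: c = (-11/10, -53/10). The projection is proj_W(v) = U c.
Check: (v - proj_W(v)) · u_1 = 0  (should be 0).
Check: (v - proj_W(v)) · u_2 = 0  (should be 0).
Result: proj_W(v) = (0, -11/10, 2, -33/10).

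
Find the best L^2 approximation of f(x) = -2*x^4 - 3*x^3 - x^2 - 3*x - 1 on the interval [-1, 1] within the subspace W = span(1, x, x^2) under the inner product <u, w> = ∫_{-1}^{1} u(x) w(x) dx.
g(x) = -19*x^2/7 - 24*x/5 - 29/35

The best approximation g ∈ W is the orthogonal projection of f onto W. Writing g = a_0 + a_1 x + a_2 x^2, the coefficients solve the normal equations G · a = b where
  G_{ij} = <φ_i, φ_j> and b_i = <f, φ_i>, with φ_0 = 1, φ_1 = x, φ_2 = x^2.
G =
  [2, 0, 2/3]
  [0, 2/3, 0]
  [2/3, 0, 2/5],
b = (-52/15, -16/5, -172/105).
Solving gives a_0 = -29/35, a_1 = -24/5, a_2 = -19/7, so
  g(x) = -19*x^2/7 - 24*x/5 - 29/35.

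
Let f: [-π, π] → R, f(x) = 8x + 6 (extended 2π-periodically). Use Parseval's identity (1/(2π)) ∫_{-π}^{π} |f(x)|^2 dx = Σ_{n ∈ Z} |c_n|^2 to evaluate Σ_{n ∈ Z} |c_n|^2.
Σ |c_n|^2 = 64π^2/3 + 36

Expand and integrate term by term over [-π, π]:
  ∫ (8x)^2 dx = 64·(2π^3/3); ∫ 2·8·(6)·x dx = 0 (odd integrand); ∫ 6^2 dx = 36·2π.
So (1/(2π)) ∫_{-π}^{π} (8x + 6)^2 dx = 64π^2/3 + 36 = 64π^2/3 + 36.
Parseval ⇒ Σ |c_n|^2 = 64π^2/3 + 36.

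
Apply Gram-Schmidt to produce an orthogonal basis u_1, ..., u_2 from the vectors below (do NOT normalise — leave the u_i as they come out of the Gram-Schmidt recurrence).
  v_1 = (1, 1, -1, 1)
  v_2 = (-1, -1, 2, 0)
Orthogonal basis:
  u_1 = (1, 1, -1, 1)
  u_2 = (0, 0, 1, 1)

Apply the Gram-Schmidt recurrence
  u_1 = v_1
  u_i = v_i − Σ_{j<i} ((v_i · u_j) / (u_j · u_j)) · u_j.

Step by step this gives:
  u_1 = (1, 1, -1, 1)
  u_2 = (0, 0, 1, 1)

Orthogonality check:
  u_2 · u_1 = 0 (should be 0)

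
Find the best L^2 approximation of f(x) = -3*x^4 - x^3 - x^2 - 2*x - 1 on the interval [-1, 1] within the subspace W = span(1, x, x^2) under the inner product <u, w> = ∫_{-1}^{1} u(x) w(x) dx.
g(x) = -25*x^2/7 - 13*x/5 - 26/35

The best approximation g ∈ W is the orthogonal projection of f onto W. Writing g = a_0 + a_1 x + a_2 x^2, the coefficients solve the normal equations G · a = b where
  G_{ij} = <φ_i, φ_j> and b_i = <f, φ_i>, with φ_0 = 1, φ_1 = x, φ_2 = x^2.
G =
  [2, 0, 2/3]
  [0, 2/3, 0]
  [2/3, 0, 2/5],
b = (-58/15, -26/15, -202/105).
Solving gives a_0 = -26/35, a_1 = -13/5, a_2 = -25/7, so
  g(x) = -25*x^2/7 - 13*x/5 - 26/35.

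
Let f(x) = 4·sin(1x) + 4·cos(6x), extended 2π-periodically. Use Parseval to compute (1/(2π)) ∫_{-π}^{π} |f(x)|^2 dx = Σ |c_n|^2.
Σ |c_n|^2 = 16

Expand |f|^2 and use orthogonality of {sin(nx), cos(mx)} on [-π, π]:
  ∫_{-π}^{π} sin(nx)^2 dx = π, ∫ cos(mx)^2 dx = π, and cross terms integrate to 0.
So ∫_{-π}^{π} f(x)^2 dx = 4^2 · π + 4^2 · π = (16 + 16)π.
Divide by 2π: (16 + 16)/2 = 16.
By Parseval, this equals Σ |c_n|^2.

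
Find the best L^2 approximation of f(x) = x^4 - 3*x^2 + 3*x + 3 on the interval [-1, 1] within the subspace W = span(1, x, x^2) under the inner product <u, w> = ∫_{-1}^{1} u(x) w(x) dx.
g(x) = -15*x^2/7 + 3*x + 102/35

The best approximation g ∈ W is the orthogonal projection of f onto W. Writing g = a_0 + a_1 x + a_2 x^2, the coefficients solve the normal equations G · a = b where
  G_{ij} = <φ_i, φ_j> and b_i = <f, φ_i>, with φ_0 = 1, φ_1 = x, φ_2 = x^2.
G =
  [2, 0, 2/3]
  [0, 2/3, 0]
  [2/3, 0, 2/5],
b = (22/5, 2, 38/35).
Solving gives a_0 = 102/35, a_1 = 3, a_2 = -15/7, so
  g(x) = -15*x^2/7 + 3*x + 102/35.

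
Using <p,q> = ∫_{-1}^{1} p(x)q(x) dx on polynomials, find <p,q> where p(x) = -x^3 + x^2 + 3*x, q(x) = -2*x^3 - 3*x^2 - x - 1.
<p,q> = -556/105

Expand the product: p(x)·q(x) = 2*x^6 + x^5 - 8*x^4 - 9*x^3 - 4*x^2 - 3*x.
∫_{-1}^{1} of each monomial x^k gives [2/(k+1) if k even, 0 if k odd]. Integrating term-by-term (or equivalently evaluating the antiderivative F(x) = 2*x^7/7 + x^6/6 - 8*x^5/5 - 9*x^4/4 - 4*x^3/3 - 3*x^2/2 at the endpoints):
  F(1) − F(−1) = -2617/420 − (-131/140) = -556/105.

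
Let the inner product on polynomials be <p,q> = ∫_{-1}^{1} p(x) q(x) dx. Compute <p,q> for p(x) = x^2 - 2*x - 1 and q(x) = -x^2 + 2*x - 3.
<p,q> = 8/5

Expand the product: p(x)·q(x) = -x^4 + 4*x^3 - 6*x^2 + 4*x + 3.
∫_{-1}^{1} of each monomial x^k gives [2/(k+1) if k even, 0 if k odd]. Integrating term-by-term (or equivalently evaluating the antiderivative F(x) = -x^5/5 + x^4 - 2*x^3 + 2*x^2 + 3*x at the endpoints):
  F(1) − F(−1) = 19/5 − (11/5) = 8/5.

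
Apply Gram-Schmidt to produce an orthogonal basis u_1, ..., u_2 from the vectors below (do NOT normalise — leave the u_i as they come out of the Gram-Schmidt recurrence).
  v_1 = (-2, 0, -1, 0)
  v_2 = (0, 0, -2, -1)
Orthogonal basis:
  u_1 = (-2, 0, -1, 0)
  u_2 = (4/5, 0, -8/5, -1)

Apply the Gram-Schmidt recurrence
  u_1 = v_1
  u_i = v_i − Σ_{j<i} ((v_i · u_j) / (u_j · u_j)) · u_j.

Step by step this gives:
  u_1 = (-2, 0, -1, 0)
  u_2 = (4/5, 0, -8/5, -1)

Orthogonality check:
  u_2 · u_1 = 0 (should be 0)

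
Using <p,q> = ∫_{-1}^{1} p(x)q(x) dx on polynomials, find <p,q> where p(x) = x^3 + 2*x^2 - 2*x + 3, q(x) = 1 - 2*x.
<p,q> = 46/5

Expand the product: p(x)·q(x) = -2*x^4 - 3*x^3 + 6*x^2 - 8*x + 3.
∫_{-1}^{1} of each monomial x^k gives [2/(k+1) if k even, 0 if k odd]. Integrating term-by-term (or equivalently evaluating the antiderivative F(x) = -2*x^5/5 - 3*x^4/4 + 2*x^3 - 4*x^2 + 3*x at the endpoints):
  F(1) − F(−1) = -3/20 − (-187/20) = 46/5.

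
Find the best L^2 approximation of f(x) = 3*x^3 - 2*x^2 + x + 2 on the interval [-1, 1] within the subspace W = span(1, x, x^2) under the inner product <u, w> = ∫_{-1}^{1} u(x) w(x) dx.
g(x) = -2*x^2 + 14*x/5 + 2

The best approximation g ∈ W is the orthogonal projection of f onto W. Writing g = a_0 + a_1 x + a_2 x^2, the coefficients solve the normal equations G · a = b where
  G_{ij} = <φ_i, φ_j> and b_i = <f, φ_i>, with φ_0 = 1, φ_1 = x, φ_2 = x^2.
G =
  [2, 0, 2/3]
  [0, 2/3, 0]
  [2/3, 0, 2/5],
b = (8/3, 28/15, 8/15).
Solving gives a_0 = 2, a_1 = 14/5, a_2 = -2, so
  g(x) = -2*x^2 + 14*x/5 + 2.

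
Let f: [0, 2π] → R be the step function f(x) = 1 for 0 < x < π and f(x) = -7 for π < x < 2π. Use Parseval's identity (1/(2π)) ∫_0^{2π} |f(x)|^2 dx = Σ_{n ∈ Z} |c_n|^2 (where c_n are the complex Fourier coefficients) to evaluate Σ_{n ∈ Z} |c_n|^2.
Σ |c_n|^2 = 25

Parseval equates the L^2 energy of f (normalised by 1/(2π)) with the ℓ^2 sum of its Fourier coefficients: (1/(2π)) ∫_0^{2π} |f|^2 = Σ |c_n|^2.
Compute the left side: (1/(2π)) [∫_0^π 1^2 dx + ∫_π^{2π} (-7)^2 dx] = (1/(2π)) · (1π + 49π) = (1 + 49)/2 = 25.
So Σ_{n ∈ Z} |c_n|^2 = 25.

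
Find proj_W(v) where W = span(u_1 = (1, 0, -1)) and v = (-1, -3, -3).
proj_W(v) = (1, 0, -1)

Set up U = [u_1 | ... | u_1] ∈ R^(3×1). The projector onto W = col(U) is P = U (U^T U)^(-1) U^T.
Compute U^T U =
  [2],
and U^T v = (2).
Solve U^T U · c = U^T v for the coefficients: c = (1). The projection is proj_W(v) = U c.
Check: (v - proj_W(v)) · u_1 = 0  (should be 0).
Result: proj_W(v) = (1, 0, -1).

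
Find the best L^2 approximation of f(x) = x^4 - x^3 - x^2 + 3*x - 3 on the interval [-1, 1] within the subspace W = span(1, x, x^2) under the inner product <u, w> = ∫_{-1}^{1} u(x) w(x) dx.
g(x) = -x^2/7 + 12*x/5 - 108/35

The best approximation g ∈ W is the orthogonal projection of f onto W. Writing g = a_0 + a_1 x + a_2 x^2, the coefficients solve the normal equations G · a = b where
  G_{ij} = <φ_i, φ_j> and b_i = <f, φ_i>, with φ_0 = 1, φ_1 = x, φ_2 = x^2.
G =
  [2, 0, 2/3]
  [0, 2/3, 0]
  [2/3, 0, 2/5],
b = (-94/15, 8/5, -74/35).
Solving gives a_0 = -108/35, a_1 = 12/5, a_2 = -1/7, so
  g(x) = -x^2/7 + 12*x/5 - 108/35.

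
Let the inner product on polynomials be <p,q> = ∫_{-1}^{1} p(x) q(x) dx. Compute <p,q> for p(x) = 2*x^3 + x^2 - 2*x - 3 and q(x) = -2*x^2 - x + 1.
<p,q> = -8/5

Expand the product: p(x)·q(x) = -4*x^5 - 4*x^4 + 5*x^3 + 9*x^2 + x - 3.
∫_{-1}^{1} of each monomial x^k gives [2/(k+1) if k even, 0 if k odd]. Integrating term-by-term (or equivalently evaluating the antiderivative F(x) = -2*x^6/3 - 4*x^5/5 + 5*x^4/4 + 3*x^3 + x^2/2 - 3*x at the endpoints):
  F(1) − F(−1) = 17/60 − (113/60) = -8/5.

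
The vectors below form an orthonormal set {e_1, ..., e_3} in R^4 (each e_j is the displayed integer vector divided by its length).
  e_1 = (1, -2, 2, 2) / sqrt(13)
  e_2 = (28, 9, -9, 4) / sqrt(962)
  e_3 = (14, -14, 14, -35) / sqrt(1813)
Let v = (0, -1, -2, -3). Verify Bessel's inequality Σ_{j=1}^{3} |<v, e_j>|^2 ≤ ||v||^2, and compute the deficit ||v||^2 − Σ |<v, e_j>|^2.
Σ |<v, e_j>|^2 = 19/2; ||v||^2 = 14; deficit = 9/2

Write each e_j = u_j / sqrt(<u_j, u_j>) where u_j is the displayed integer vector. Then <v, e_j> = <v, u_j> / sqrt(<u_j, u_j>), so |<v, e_j>|^2 = <v, u_j>^2 / <u_j, u_j>.
Coefficients: <v, e_1> = -8/sqrt(13), <v, e_2> = -3/sqrt(962), <v, e_3> = 91/sqrt(1813).
Square and sum: Σ |<v, e_j>|^2 = 19/2.
Compute ||v||^2 = v·v = 14.
Deficit = 14 − 19/2 = 9/2 ≥ 0, confirming Bessel's inequality. (The deficit equals ||v − Σ <v,e_j> e_j||^2, the squared distance from v to span{e_j}.)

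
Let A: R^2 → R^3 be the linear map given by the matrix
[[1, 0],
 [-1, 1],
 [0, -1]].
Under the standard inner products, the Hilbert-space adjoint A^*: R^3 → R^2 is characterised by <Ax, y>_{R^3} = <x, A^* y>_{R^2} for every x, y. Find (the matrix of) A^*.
A^* = A^T =
[[1, -1, 0],
 [0, 1, -1]]

For real matrices with standard dot products, the defining identity <Ax, y> = <x, A^* y> gives (Ax)^T y = x^T (A^*) y, i.e. x^T A^T y = x^T (A^*) y. Since this holds for all x, y, we must have A^* = A^T. Therefore
A^* =
[[1, -1, 0],
 [0, 1, -1]].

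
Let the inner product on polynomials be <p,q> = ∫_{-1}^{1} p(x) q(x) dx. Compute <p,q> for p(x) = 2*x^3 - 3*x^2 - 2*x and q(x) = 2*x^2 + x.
<p,q> = -44/15

Expand the product: p(x)·q(x) = 4*x^5 - 4*x^4 - 7*x^3 - 2*x^2.
∫_{-1}^{1} of each monomial x^k gives [2/(k+1) if k even, 0 if k odd]. Integrating term-by-term (or equivalently evaluating the antiderivative F(x) = 2*x^6/3 - 4*x^5/5 - 7*x^4/4 - 2*x^3/3 at the endpoints):
  F(1) − F(−1) = -51/20 − (23/60) = -44/15.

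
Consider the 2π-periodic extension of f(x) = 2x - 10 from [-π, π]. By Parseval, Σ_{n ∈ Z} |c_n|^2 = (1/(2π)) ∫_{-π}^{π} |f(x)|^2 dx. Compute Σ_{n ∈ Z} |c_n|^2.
Σ |c_n|^2 = 4π^2/3 + 100

Expand and integrate term by term over [-π, π]:
  ∫ (2x)^2 dx = 4·(2π^3/3); ∫ 2·2·(-10)·x dx = 0 (odd integrand); ∫ (-10)^2 dx = 100·2π.
So (1/(2π)) ∫_{-π}^{π} (2x - 10)^2 dx = 4π^2/3 + 100 = 4π^2/3 + 100.
Parseval ⇒ Σ |c_n|^2 = 4π^2/3 + 100.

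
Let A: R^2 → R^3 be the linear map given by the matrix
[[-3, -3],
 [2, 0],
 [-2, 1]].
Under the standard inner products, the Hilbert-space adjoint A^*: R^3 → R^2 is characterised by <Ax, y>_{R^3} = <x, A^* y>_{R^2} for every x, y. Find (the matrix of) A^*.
A^* = A^T =
[[-3, 2, -2],
 [-3, 0, 1]]

For real matrices with standard dot products, the defining identity <Ax, y> = <x, A^* y> gives (Ax)^T y = x^T (A^*) y, i.e. x^T A^T y = x^T (A^*) y. Since this holds for all x, y, we must have A^* = A^T. Therefore
A^* =
[[-3, 2, -2],
 [-3, 0, 1]].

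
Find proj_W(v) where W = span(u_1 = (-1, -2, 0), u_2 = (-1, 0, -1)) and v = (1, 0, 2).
proj_W(v) = (13/9, -2/9, 14/9)

Set up U = [u_1 | ... | u_2] ∈ R^(3×2). The projector onto W = col(U) is P = U (U^T U)^(-1) U^T.
Compute U^T U =
  [5, 1]
  [1, 2],
and U^T v = (-1, -3).
Solve U^T U · c = U^T v for the coefficients: c = (1/9, -14/9). The projection is proj_W(v) = U c.
Check: (v - proj_W(v)) · u_1 = 0  (should be 0).
Check: (v - proj_W(v)) · u_2 = 0  (should be 0).
Result: proj_W(v) = (13/9, -2/9, 14/9).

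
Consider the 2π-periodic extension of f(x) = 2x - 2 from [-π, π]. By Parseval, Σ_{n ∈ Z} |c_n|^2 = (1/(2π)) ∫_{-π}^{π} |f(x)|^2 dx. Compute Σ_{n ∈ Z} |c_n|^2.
Σ |c_n|^2 = 4π^2/3 + 4

Expand and integrate term by term over [-π, π]:
  ∫ (2x)^2 dx = 4·(2π^3/3); ∫ 2·2·(-2)·x dx = 0 (odd integrand); ∫ (-2)^2 dx = 4·2π.
So (1/(2π)) ∫_{-π}^{π} (2x - 2)^2 dx = 4π^2/3 + 4 = 4π^2/3 + 4.
Parseval ⇒ Σ |c_n|^2 = 4π^2/3 + 4.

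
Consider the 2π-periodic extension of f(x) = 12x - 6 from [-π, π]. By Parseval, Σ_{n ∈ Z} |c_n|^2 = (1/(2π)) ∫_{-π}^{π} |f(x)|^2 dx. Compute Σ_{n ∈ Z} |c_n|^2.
Σ |c_n|^2 = 48π^2 + 36

Expand and integrate term by term over [-π, π]:
  ∫ (12x)^2 dx = 144·(2π^3/3); ∫ 2·12·(-6)·x dx = 0 (odd integrand); ∫ (-6)^2 dx = 36·2π.
So (1/(2π)) ∫_{-π}^{π} (12x - 6)^2 dx = 144π^2/3 + 36 = 48π^2 + 36.
Parseval ⇒ Σ |c_n|^2 = 48π^2 + 36.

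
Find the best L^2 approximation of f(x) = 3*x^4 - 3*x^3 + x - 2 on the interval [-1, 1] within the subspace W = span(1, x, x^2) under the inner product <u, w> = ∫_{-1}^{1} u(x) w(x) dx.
g(x) = 18*x^2/7 - 4*x/5 - 79/35

The best approximation g ∈ W is the orthogonal projection of f onto W. Writing g = a_0 + a_1 x + a_2 x^2, the coefficients solve the normal equations G · a = b where
  G_{ij} = <φ_i, φ_j> and b_i = <f, φ_i>, with φ_0 = 1, φ_1 = x, φ_2 = x^2.
G =
  [2, 0, 2/3]
  [0, 2/3, 0]
  [2/3, 0, 2/5],
b = (-14/5, -8/15, -10/21).
Solving gives a_0 = -79/35, a_1 = -4/5, a_2 = 18/7, so
  g(x) = 18*x^2/7 - 4*x/5 - 79/35.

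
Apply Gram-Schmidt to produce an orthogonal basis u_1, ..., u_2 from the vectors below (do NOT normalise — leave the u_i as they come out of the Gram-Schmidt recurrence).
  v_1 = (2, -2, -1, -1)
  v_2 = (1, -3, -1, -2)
Orthogonal basis:
  u_1 = (2, -2, -1, -1)
  u_2 = (-6/5, -4/5, 1/10, -9/10)

Apply the Gram-Schmidt recurrence
  u_1 = v_1
  u_i = v_i − Σ_{j<i} ((v_i · u_j) / (u_j · u_j)) · u_j.

Step by step this gives:
  u_1 = (2, -2, -1, -1)
  u_2 = (-6/5, -4/5, 1/10, -9/10)

Orthogonality check:
  u_2 · u_1 = 0 (should be 0)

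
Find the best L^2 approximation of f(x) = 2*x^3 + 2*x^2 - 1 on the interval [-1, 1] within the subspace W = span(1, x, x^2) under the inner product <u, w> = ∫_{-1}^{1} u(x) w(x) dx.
g(x) = 2*x^2 + 6*x/5 - 1

The best approximation g ∈ W is the orthogonal projection of f onto W. Writing g = a_0 + a_1 x + a_2 x^2, the coefficients solve the normal equations G · a = b where
  G_{ij} = <φ_i, φ_j> and b_i = <f, φ_i>, with φ_0 = 1, φ_1 = x, φ_2 = x^2.
G =
  [2, 0, 2/3]
  [0, 2/3, 0]
  [2/3, 0, 2/5],
b = (-2/3, 4/5, 2/15).
Solving gives a_0 = -1, a_1 = 6/5, a_2 = 2, so
  g(x) = 2*x^2 + 6*x/5 - 1.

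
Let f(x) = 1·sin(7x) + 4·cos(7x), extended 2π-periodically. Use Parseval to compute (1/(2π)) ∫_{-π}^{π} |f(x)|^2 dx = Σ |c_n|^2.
Σ |c_n|^2 = 17/2

Expand |f|^2 and use orthogonality of {sin(nx), cos(mx)} on [-π, π]:
  ∫_{-π}^{π} sin(nx)^2 dx = π, ∫ cos(mx)^2 dx = π, and cross terms integrate to 0.
So ∫_{-π}^{π} f(x)^2 dx = 1^2 · π + 4^2 · π = (1 + 16)π.
Divide by 2π: (1 + 16)/2 = 17/2.
By Parseval, this equals Σ |c_n|^2.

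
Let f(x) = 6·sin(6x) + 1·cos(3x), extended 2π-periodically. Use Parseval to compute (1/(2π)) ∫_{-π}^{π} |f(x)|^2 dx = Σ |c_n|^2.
Σ |c_n|^2 = 37/2

Expand |f|^2 and use orthogonality of {sin(nx), cos(mx)} on [-π, π]:
  ∫_{-π}^{π} sin(nx)^2 dx = π, ∫ cos(mx)^2 dx = π, and cross terms integrate to 0.
So ∫_{-π}^{π} f(x)^2 dx = 6^2 · π + 1^2 · π = (36 + 1)π.
Divide by 2π: (36 + 1)/2 = 37/2.
By Parseval, this equals Σ |c_n|^2.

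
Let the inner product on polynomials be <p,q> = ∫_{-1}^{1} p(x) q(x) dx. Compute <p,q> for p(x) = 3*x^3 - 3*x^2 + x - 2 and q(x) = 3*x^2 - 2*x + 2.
<p,q> = -70/3

Expand the product: p(x)·q(x) = 9*x^5 - 15*x^4 + 15*x^3 - 14*x^2 + 6*x - 4.
∫_{-1}^{1} of each monomial x^k gives [2/(k+1) if k even, 0 if k odd]. Integrating term-by-term (or equivalently evaluating the antiderivative F(x) = 3*x^6/2 - 3*x^5 + 15*x^4/4 - 14*x^3/3 + 3*x^2 - 4*x at the endpoints):
  F(1) − F(−1) = -41/12 − (239/12) = -70/3.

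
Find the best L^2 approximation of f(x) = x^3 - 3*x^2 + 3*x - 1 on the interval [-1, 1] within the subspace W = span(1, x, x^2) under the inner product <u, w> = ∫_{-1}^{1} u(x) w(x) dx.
g(x) = -3*x^2 + 18*x/5 - 1

The best approximation g ∈ W is the orthogonal projection of f onto W. Writing g = a_0 + a_1 x + a_2 x^2, the coefficients solve the normal equations G · a = b where
  G_{ij} = <φ_i, φ_j> and b_i = <f, φ_i>, with φ_0 = 1, φ_1 = x, φ_2 = x^2.
G =
  [2, 0, 2/3]
  [0, 2/3, 0]
  [2/3, 0, 2/5],
b = (-4, 12/5, -28/15).
Solving gives a_0 = -1, a_1 = 18/5, a_2 = -3, so
  g(x) = -3*x^2 + 18*x/5 - 1.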